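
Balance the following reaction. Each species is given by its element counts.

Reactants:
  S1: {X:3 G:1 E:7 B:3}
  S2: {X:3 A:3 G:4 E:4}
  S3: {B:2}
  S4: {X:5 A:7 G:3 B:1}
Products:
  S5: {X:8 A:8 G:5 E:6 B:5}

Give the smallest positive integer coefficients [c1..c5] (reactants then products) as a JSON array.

Coefficients: [2, 1, 3, 3, 3]

X: 2·3+1·3+3·0+3·5 = 24 | 3·8 = 24
A: 2·0+1·3+3·0+3·7 = 24 | 3·8 = 24
G: 2·1+1·4+3·0+3·3 = 15 | 3·5 = 15
E: 2·7+1·4+3·0+3·0 = 18 | 3·6 = 18
B: 2·3+1·0+3·2+3·1 = 15 | 3·5 = 15
gcd(2,1,3,3,3) = 1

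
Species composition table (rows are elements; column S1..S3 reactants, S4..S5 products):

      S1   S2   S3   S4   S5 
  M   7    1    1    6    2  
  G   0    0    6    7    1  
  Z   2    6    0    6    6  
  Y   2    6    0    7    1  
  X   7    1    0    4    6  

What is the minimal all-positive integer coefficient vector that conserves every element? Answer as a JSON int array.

Coefficients: [3, 5, 6, 5, 1]

M: 3·7+5·1+6·1 = 32 | 5·6+1·2 = 32
G: 3·0+5·0+6·6 = 36 | 5·7+1·1 = 36
Z: 3·2+5·6+6·0 = 36 | 5·6+1·6 = 36
Y: 3·2+5·6+6·0 = 36 | 5·7+1·1 = 36
X: 3·7+5·1+6·0 = 26 | 5·4+1·6 = 26
gcd(3,5,6,5,1) = 1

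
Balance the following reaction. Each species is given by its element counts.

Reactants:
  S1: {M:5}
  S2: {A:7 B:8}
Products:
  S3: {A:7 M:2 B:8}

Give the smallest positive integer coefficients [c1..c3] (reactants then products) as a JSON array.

A: 2·0+5·7 = 35 | 5·7 = 35
M: 2·5+5·0 = 10 | 5·2 = 10
B: 2·0+5·8 = 40 | 5·8 = 40
gcd(2,5,5) = 1

Coefficients: [2, 5, 5]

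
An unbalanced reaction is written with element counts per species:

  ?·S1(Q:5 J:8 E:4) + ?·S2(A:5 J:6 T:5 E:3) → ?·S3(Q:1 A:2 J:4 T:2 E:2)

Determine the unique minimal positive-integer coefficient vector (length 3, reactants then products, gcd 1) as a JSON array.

Coefficients: [1, 2, 5]

Q: 1·5+2·0 = 5 | 5·1 = 5
A: 1·0+2·5 = 10 | 5·2 = 10
J: 1·8+2·6 = 20 | 5·4 = 20
T: 1·0+2·5 = 10 | 5·2 = 10
E: 1·4+2·3 = 10 | 5·2 = 10
gcd(1,2,5) = 1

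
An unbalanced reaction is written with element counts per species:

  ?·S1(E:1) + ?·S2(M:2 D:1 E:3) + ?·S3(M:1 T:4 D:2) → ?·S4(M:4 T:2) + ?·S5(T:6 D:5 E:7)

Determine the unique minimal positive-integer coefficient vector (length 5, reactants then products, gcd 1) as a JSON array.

Coefficients: [4, 1, 2, 1, 1]

M: 4·0+1·2+2·1 = 4 | 1·4+1·0 = 4
T: 4·0+1·0+2·4 = 8 | 1·2+1·6 = 8
D: 4·0+1·1+2·2 = 5 | 1·0+1·5 = 5
E: 4·1+1·3+2·0 = 7 | 1·0+1·7 = 7
gcd(4,1,2,1,1) = 1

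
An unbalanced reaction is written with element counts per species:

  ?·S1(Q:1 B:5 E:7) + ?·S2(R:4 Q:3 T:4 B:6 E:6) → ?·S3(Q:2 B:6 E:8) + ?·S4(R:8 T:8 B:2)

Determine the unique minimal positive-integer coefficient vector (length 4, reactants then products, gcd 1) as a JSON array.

Coefficients: [4, 2, 5, 1]

R: 4·0+2·4 = 8 | 5·0+1·8 = 8
Q: 4·1+2·3 = 10 | 5·2+1·0 = 10
T: 4·0+2·4 = 8 | 5·0+1·8 = 8
B: 4·5+2·6 = 32 | 5·6+1·2 = 32
E: 4·7+2·6 = 40 | 5·8+1·0 = 40
gcd(4,2,5,1) = 1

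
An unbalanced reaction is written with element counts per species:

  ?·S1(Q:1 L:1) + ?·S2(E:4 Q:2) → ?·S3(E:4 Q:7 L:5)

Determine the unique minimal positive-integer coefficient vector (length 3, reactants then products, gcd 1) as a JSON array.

Coefficients: [5, 1, 1]

E: 5·0+1·4 = 4 | 1·4 = 4
Q: 5·1+1·2 = 7 | 1·7 = 7
L: 5·1+1·0 = 5 | 1·5 = 5
gcd(5,1,1) = 1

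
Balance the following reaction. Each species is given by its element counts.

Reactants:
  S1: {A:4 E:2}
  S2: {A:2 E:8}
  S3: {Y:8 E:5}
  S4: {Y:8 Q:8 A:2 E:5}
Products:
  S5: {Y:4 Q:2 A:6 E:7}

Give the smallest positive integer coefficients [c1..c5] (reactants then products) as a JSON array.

Y: 5·0+1·0+1·8+1·8 = 16 | 4·4 = 16
Q: 5·0+1·0+1·0+1·8 = 8 | 4·2 = 8
A: 5·4+1·2+1·0+1·2 = 24 | 4·6 = 24
E: 5·2+1·8+1·5+1·5 = 28 | 4·7 = 28
gcd(5,1,1,1,4) = 1

Coefficients: [5, 1, 1, 1, 4]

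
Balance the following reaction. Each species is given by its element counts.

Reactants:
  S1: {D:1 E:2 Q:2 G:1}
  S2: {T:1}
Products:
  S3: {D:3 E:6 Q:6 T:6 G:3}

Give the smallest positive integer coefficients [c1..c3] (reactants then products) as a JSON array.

D: 3·1+6·0 = 3 | 1·3 = 3
E: 3·2+6·0 = 6 | 1·6 = 6
Q: 3·2+6·0 = 6 | 1·6 = 6
T: 3·0+6·1 = 6 | 1·6 = 6
G: 3·1+6·0 = 3 | 1·3 = 3
gcd(3,6,1) = 1

Coefficients: [3, 6, 1]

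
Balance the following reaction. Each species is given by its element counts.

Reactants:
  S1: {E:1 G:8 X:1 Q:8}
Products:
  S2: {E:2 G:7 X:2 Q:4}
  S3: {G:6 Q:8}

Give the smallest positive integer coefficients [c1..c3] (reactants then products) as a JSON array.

Coefficients: [4, 2, 3]

E: 4·1 = 4 | 2·2+3·0 = 4
G: 4·8 = 32 | 2·7+3·6 = 32
X: 4·1 = 4 | 2·2+3·0 = 4
Q: 4·8 = 32 | 2·4+3·8 = 32
gcd(4,2,3) = 1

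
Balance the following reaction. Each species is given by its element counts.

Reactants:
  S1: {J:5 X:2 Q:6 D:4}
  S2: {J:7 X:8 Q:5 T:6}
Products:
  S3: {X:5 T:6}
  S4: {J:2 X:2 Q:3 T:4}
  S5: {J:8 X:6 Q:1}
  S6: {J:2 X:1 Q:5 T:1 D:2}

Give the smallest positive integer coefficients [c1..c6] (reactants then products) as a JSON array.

J: 3·5+5·7 = 50 | 2·0+3·2+4·8+6·2 = 50
X: 3·2+5·8 = 46 | 2·5+3·2+4·6+6·1 = 46
Q: 3·6+5·5 = 43 | 2·0+3·3+4·1+6·5 = 43
T: 3·0+5·6 = 30 | 2·6+3·4+4·0+6·1 = 30
D: 3·4+5·0 = 12 | 2·0+3·0+4·0+6·2 = 12
gcd(3,5,2,3,4,6) = 1

Coefficients: [3, 5, 2, 3, 4, 6]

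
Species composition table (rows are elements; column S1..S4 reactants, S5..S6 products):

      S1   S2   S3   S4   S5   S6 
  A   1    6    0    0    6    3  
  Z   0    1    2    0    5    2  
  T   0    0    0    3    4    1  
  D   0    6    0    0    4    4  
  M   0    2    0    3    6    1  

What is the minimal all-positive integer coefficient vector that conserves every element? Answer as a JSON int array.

A: 3·1+2·6+5·0+3·0 = 15 | 2·6+1·3 = 15
Z: 3·0+2·1+5·2+3·0 = 12 | 2·5+1·2 = 12
T: 3·0+2·0+5·0+3·3 = 9 | 2·4+1·1 = 9
D: 3·0+2·6+5·0+3·0 = 12 | 2·4+1·4 = 12
M: 3·0+2·2+5·0+3·3 = 13 | 2·6+1·1 = 13
gcd(3,2,5,3,2,1) = 1

Coefficients: [3, 2, 5, 3, 2, 1]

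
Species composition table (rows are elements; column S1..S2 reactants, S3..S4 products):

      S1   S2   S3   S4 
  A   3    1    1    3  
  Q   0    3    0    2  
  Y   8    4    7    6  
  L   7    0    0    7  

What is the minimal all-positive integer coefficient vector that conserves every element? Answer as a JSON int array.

A: 3·3+2·1 = 11 | 2·1+3·3 = 11
Q: 3·0+2·3 = 6 | 2·0+3·2 = 6
Y: 3·8+2·4 = 32 | 2·7+3·6 = 32
L: 3·7+2·0 = 21 | 2·0+3·7 = 21
gcd(3,2,2,3) = 1

Coefficients: [3, 2, 2, 3]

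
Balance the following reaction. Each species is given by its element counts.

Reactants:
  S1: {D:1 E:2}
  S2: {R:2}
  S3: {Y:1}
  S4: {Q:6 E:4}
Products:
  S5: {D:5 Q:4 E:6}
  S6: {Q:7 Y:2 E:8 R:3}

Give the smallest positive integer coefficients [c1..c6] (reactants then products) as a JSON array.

D: 5·1+3·0+4·0+3·0 = 5 | 1·5+2·0 = 5
Q: 5·0+3·0+4·0+3·6 = 18 | 1·4+2·7 = 18
Y: 5·0+3·0+4·1+3·0 = 4 | 1·0+2·2 = 4
E: 5·2+3·0+4·0+3·4 = 22 | 1·6+2·8 = 22
R: 5·0+3·2+4·0+3·0 = 6 | 1·0+2·3 = 6
gcd(5,3,4,3,1,2) = 1

Coefficients: [5, 3, 4, 3, 1, 2]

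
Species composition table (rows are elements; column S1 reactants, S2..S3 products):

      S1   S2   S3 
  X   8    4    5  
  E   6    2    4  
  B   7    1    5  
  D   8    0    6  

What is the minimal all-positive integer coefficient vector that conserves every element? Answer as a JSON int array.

X: 3·8 = 24 | 1·4+4·5 = 24
E: 3·6 = 18 | 1·2+4·4 = 18
B: 3·7 = 21 | 1·1+4·5 = 21
D: 3·8 = 24 | 1·0+4·6 = 24
gcd(3,1,4) = 1

Coefficients: [3, 1, 4]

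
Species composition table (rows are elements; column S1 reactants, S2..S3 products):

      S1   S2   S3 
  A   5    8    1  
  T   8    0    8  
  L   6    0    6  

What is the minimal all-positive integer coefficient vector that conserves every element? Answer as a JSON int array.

A: 2·5 = 10 | 1·8+2·1 = 10
T: 2·8 = 16 | 1·0+2·8 = 16
L: 2·6 = 12 | 1·0+2·6 = 12
gcd(2,1,2) = 1

Coefficients: [2, 1, 2]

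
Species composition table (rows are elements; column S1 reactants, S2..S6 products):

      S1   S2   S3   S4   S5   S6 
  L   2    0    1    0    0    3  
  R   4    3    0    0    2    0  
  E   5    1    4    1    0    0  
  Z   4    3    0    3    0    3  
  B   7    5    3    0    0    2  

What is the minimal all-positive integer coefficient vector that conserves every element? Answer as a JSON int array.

Coefficients: [3, 2, 3, 1, 3, 1]

L: 3·2 = 6 | 2·0+3·1+1·0+3·0+1·3 = 6
R: 3·4 = 12 | 2·3+3·0+1·0+3·2+1·0 = 12
E: 3·5 = 15 | 2·1+3·4+1·1+3·0+1·0 = 15
Z: 3·4 = 12 | 2·3+3·0+1·3+3·0+1·3 = 12
B: 3·7 = 21 | 2·5+3·3+1·0+3·0+1·2 = 21
gcd(3,2,3,1,3,1) = 1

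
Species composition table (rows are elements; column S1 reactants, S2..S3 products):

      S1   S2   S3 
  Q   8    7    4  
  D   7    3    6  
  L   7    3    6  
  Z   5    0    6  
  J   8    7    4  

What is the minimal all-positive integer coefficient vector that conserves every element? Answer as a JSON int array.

Q: 6·8 = 48 | 4·7+5·4 = 48
D: 6·7 = 42 | 4·3+5·6 = 42
L: 6·7 = 42 | 4·3+5·6 = 42
Z: 6·5 = 30 | 4·0+5·6 = 30
J: 6·8 = 48 | 4·7+5·4 = 48
gcd(6,4,5) = 1

Coefficients: [6, 4, 5]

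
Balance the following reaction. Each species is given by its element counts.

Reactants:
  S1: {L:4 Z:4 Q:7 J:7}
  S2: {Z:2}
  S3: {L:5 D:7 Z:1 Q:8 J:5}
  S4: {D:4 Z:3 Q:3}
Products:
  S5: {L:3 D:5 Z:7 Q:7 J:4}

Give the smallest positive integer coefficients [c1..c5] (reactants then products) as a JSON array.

L: 1·4+5·0+1·5+2·0 = 9 | 3·3 = 9
D: 1·0+5·0+1·7+2·4 = 15 | 3·5 = 15
Z: 1·4+5·2+1·1+2·3 = 21 | 3·7 = 21
Q: 1·7+5·0+1·8+2·3 = 21 | 3·7 = 21
J: 1·7+5·0+1·5+2·0 = 12 | 3·4 = 12
gcd(1,5,1,2,3) = 1

Coefficients: [1, 5, 1, 2, 3]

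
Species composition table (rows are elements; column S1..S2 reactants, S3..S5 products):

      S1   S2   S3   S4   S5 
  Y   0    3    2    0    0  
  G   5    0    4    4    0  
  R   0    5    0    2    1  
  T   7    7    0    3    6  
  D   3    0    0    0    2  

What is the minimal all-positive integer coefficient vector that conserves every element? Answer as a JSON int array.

Y: 4·0+2·3 = 6 | 3·2+2·0+6·0 = 6
G: 4·5+2·0 = 20 | 3·4+2·4+6·0 = 20
R: 4·0+2·5 = 10 | 3·0+2·2+6·1 = 10
T: 4·7+2·7 = 42 | 3·0+2·3+6·6 = 42
D: 4·3+2·0 = 12 | 3·0+2·0+6·2 = 12
gcd(4,2,3,2,6) = 1

Coefficients: [4, 2, 3, 2, 6]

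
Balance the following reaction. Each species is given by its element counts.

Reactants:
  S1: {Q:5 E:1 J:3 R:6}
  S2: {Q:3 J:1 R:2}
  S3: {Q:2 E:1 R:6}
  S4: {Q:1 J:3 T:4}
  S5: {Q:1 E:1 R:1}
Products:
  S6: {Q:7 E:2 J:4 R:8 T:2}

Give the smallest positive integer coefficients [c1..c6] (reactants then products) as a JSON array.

Q: 4·5+3·3+2·2+3·1+6·1 = 42 | 6·7 = 42
E: 4·1+3·0+2·1+3·0+6·1 = 12 | 6·2 = 12
J: 4·3+3·1+2·0+3·3+6·0 = 24 | 6·4 = 24
R: 4·6+3·2+2·6+3·0+6·1 = 48 | 6·8 = 48
T: 4·0+3·0+2·0+3·4+6·0 = 12 | 6·2 = 12
gcd(4,3,2,3,6,6) = 1

Coefficients: [4, 3, 2, 3, 6, 6]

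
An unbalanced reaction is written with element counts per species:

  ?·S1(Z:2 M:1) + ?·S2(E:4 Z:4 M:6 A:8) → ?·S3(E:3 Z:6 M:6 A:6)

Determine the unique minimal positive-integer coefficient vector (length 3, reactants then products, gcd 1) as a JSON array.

Coefficients: [6, 3, 4]

E: 6·0+3·4 = 12 | 4·3 = 12
Z: 6·2+3·4 = 24 | 4·6 = 24
M: 6·1+3·6 = 24 | 4·6 = 24
A: 6·0+3·8 = 24 | 4·6 = 24
gcd(6,3,4) = 1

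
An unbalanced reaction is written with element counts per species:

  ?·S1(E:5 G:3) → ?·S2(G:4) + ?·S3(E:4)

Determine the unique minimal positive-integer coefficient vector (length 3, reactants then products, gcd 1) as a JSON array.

E: 4·5 = 20 | 3·0+5·4 = 20
G: 4·3 = 12 | 3·4+5·0 = 12
gcd(4,3,5) = 1

Coefficients: [4, 3, 5]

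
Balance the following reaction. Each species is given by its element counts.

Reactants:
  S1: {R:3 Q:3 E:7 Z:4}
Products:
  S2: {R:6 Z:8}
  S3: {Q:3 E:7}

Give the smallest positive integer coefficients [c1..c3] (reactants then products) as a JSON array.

Coefficients: [2, 1, 2]

R: 2·3 = 6 | 1·6+2·0 = 6
Q: 2·3 = 6 | 1·0+2·3 = 6
E: 2·7 = 14 | 1·0+2·7 = 14
Z: 2·4 = 8 | 1·8+2·0 = 8
gcd(2,1,2) = 1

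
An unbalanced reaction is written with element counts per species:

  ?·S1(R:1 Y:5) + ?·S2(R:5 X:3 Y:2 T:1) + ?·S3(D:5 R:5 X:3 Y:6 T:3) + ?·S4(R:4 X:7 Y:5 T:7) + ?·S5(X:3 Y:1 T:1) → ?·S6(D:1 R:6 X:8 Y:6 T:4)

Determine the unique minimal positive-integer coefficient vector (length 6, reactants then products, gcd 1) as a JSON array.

D: 1·0+4·0+1·5+1·0+6·0 = 5 | 5·1 = 5
R: 1·1+4·5+1·5+1·4+6·0 = 30 | 5·6 = 30
X: 1·0+4·3+1·3+1·7+6·3 = 40 | 5·8 = 40
Y: 1·5+4·2+1·6+1·5+6·1 = 30 | 5·6 = 30
T: 1·0+4·1+1·3+1·7+6·1 = 20 | 5·4 = 20
gcd(1,4,1,1,6,5) = 1

Coefficients: [1, 4, 1, 1, 6, 5]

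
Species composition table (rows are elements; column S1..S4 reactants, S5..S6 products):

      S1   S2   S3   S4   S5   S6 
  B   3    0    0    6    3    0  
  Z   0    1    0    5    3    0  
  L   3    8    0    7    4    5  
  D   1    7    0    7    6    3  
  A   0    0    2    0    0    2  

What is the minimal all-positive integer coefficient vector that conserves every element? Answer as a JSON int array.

Coefficients: [1, 4, 6, 1, 3, 6]

B: 1·3+4·0+6·0+1·6 = 9 | 3·3+6·0 = 9
Z: 1·0+4·1+6·0+1·5 = 9 | 3·3+6·0 = 9
L: 1·3+4·8+6·0+1·7 = 42 | 3·4+6·5 = 42
D: 1·1+4·7+6·0+1·7 = 36 | 3·6+6·3 = 36
A: 1·0+4·0+6·2+1·0 = 12 | 3·0+6·2 = 12
gcd(1,4,6,1,3,6) = 1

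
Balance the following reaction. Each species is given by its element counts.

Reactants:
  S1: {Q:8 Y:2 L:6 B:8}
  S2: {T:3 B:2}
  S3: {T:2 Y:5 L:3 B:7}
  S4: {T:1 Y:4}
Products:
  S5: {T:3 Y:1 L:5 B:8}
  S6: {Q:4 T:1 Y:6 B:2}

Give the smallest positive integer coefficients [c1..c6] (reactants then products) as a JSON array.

Coefficients: [3, 4, 4, 4, 6, 6]

Q: 3·8+4·0+4·0+4·0 = 24 | 6·0+6·4 = 24
T: 3·0+4·3+4·2+4·1 = 24 | 6·3+6·1 = 24
Y: 3·2+4·0+4·5+4·4 = 42 | 6·1+6·6 = 42
L: 3·6+4·0+4·3+4·0 = 30 | 6·5+6·0 = 30
B: 3·8+4·2+4·7+4·0 = 60 | 6·8+6·2 = 60
gcd(3,4,4,4,6,6) = 1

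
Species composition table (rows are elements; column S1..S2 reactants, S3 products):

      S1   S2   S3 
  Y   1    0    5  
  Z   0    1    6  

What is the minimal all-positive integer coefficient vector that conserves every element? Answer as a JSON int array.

Coefficients: [5, 6, 1]

Y: 5·1+6·0 = 5 | 1·5 = 5
Z: 5·0+6·1 = 6 | 1·6 = 6
gcd(5,6,1) = 1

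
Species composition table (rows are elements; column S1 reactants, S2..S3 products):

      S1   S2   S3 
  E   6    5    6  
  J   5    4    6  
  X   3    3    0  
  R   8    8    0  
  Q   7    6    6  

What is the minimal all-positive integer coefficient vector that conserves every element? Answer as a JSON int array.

Coefficients: [6, 6, 1]

E: 6·6 = 36 | 6·5+1·6 = 36
J: 6·5 = 30 | 6·4+1·6 = 30
X: 6·3 = 18 | 6·3+1·0 = 18
R: 6·8 = 48 | 6·8+1·0 = 48
Q: 6·7 = 42 | 6·6+1·6 = 42
gcd(6,6,1) = 1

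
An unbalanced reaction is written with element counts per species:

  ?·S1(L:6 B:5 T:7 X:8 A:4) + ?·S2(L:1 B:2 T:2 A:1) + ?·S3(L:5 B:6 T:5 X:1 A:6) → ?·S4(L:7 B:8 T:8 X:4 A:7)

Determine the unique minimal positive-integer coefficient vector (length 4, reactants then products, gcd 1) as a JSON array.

Coefficients: [2, 3, 4, 5]

L: 2·6+3·1+4·5 = 35 | 5·7 = 35
B: 2·5+3·2+4·6 = 40 | 5·8 = 40
T: 2·7+3·2+4·5 = 40 | 5·8 = 40
X: 2·8+3·0+4·1 = 20 | 5·4 = 20
A: 2·4+3·1+4·6 = 35 | 5·7 = 35
gcd(2,3,4,5) = 1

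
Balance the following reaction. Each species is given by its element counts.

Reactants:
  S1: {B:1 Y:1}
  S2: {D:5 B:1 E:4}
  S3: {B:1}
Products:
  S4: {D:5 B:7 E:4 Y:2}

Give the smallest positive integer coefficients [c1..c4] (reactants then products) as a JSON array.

D: 2·0+1·5+4·0 = 5 | 1·5 = 5
B: 2·1+1·1+4·1 = 7 | 1·7 = 7
E: 2·0+1·4+4·0 = 4 | 1·4 = 4
Y: 2·1+1·0+4·0 = 2 | 1·2 = 2
gcd(2,1,4,1) = 1

Coefficients: [2, 1, 4, 1]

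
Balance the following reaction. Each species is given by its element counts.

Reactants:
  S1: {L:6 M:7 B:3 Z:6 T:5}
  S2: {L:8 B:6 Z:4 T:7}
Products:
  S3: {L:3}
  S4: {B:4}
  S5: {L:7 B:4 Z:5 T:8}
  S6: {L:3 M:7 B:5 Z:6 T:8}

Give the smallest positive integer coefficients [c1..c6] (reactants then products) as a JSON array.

L: 1·6+5·8 = 46 | 5·3+3·0+4·7+1·3 = 46
M: 1·7+5·0 = 7 | 5·0+3·0+4·0+1·7 = 7
B: 1·3+5·6 = 33 | 5·0+3·4+4·4+1·5 = 33
Z: 1·6+5·4 = 26 | 5·0+3·0+4·5+1·6 = 26
T: 1·5+5·7 = 40 | 5·0+3·0+4·8+1·8 = 40
gcd(1,5,5,3,4,1) = 1

Coefficients: [1, 5, 5, 3, 4, 1]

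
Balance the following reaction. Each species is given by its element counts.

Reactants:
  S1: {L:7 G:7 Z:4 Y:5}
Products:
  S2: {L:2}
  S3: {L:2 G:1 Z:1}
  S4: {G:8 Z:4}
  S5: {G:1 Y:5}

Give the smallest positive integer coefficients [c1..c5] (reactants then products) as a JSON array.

Coefficients: [2, 3, 4, 1, 2]

L: 2·7 = 14 | 3·2+4·2+1·0+2·0 = 14
G: 2·7 = 14 | 3·0+4·1+1·8+2·1 = 14
Z: 2·4 = 8 | 3·0+4·1+1·4+2·0 = 8
Y: 2·5 = 10 | 3·0+4·0+1·0+2·5 = 10
gcd(2,3,4,1,2) = 1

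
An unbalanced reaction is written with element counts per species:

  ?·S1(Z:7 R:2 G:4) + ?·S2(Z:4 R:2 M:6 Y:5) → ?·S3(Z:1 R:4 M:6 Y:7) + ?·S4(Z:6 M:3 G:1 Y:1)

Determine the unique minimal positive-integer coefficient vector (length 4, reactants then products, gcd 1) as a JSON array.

Coefficients: [1, 5, 3, 4]

Z: 1·7+5·4 = 27 | 3·1+4·6 = 27
R: 1·2+5·2 = 12 | 3·4+4·0 = 12
M: 1·0+5·6 = 30 | 3·6+4·3 = 30
G: 1·4+5·0 = 4 | 3·0+4·1 = 4
Y: 1·0+5·5 = 25 | 3·7+4·1 = 25
gcd(1,5,3,4) = 1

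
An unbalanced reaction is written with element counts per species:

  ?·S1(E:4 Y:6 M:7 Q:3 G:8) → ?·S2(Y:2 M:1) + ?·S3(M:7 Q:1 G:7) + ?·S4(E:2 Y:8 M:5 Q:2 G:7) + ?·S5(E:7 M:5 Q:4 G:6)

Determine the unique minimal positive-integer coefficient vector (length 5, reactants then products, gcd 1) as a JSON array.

Coefficients: [5, 3, 1, 3, 2]

E: 5·4 = 20 | 3·0+1·0+3·2+2·7 = 20
Y: 5·6 = 30 | 3·2+1·0+3·8+2·0 = 30
M: 5·7 = 35 | 3·1+1·7+3·5+2·5 = 35
Q: 5·3 = 15 | 3·0+1·1+3·2+2·4 = 15
G: 5·8 = 40 | 3·0+1·7+3·7+2·6 = 40
gcd(5,3,1,3,2) = 1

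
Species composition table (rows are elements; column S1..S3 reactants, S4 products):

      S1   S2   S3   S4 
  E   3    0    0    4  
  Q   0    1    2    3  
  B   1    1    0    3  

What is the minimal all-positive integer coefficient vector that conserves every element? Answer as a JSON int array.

E: 4·3+5·0+2·0 = 12 | 3·4 = 12
Q: 4·0+5·1+2·2 = 9 | 3·3 = 9
B: 4·1+5·1+2·0 = 9 | 3·3 = 9
gcd(4,5,2,3) = 1

Coefficients: [4, 5, 2, 3]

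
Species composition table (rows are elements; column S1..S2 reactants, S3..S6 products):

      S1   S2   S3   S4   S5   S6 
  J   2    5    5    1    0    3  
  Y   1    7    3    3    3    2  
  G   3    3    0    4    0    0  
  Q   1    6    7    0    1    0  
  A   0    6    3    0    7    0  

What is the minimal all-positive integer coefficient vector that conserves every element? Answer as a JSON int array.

J: 2·2+6·5 = 34 | 5·5+6·1+3·0+1·3 = 34
Y: 2·1+6·7 = 44 | 5·3+6·3+3·3+1·2 = 44
G: 2·3+6·3 = 24 | 5·0+6·4+3·0+1·0 = 24
Q: 2·1+6·6 = 38 | 5·7+6·0+3·1+1·0 = 38
A: 2·0+6·6 = 36 | 5·3+6·0+3·7+1·0 = 36
gcd(2,6,5,6,3,1) = 1

Coefficients: [2, 6, 5, 6, 3, 1]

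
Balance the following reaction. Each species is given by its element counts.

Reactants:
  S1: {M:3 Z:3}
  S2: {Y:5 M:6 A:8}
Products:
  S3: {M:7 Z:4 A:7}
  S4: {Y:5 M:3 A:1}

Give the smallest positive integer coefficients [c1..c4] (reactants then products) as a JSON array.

Coefficients: [4, 3, 3, 3]

Y: 4·0+3·5 = 15 | 3·0+3·5 = 15
M: 4·3+3·6 = 30 | 3·7+3·3 = 30
Z: 4·3+3·0 = 12 | 3·4+3·0 = 12
A: 4·0+3·8 = 24 | 3·7+3·1 = 24
gcd(4,3,3,3) = 1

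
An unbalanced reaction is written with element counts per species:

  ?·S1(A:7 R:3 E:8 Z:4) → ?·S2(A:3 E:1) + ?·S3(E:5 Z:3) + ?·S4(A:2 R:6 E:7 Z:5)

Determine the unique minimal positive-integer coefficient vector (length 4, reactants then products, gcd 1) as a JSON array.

Coefficients: [2, 4, 1, 1]

A: 2·7 = 14 | 4·3+1·0+1·2 = 14
R: 2·3 = 6 | 4·0+1·0+1·6 = 6
E: 2·8 = 16 | 4·1+1·5+1·7 = 16
Z: 2·4 = 8 | 4·0+1·3+1·5 = 8
gcd(2,4,1,1) = 1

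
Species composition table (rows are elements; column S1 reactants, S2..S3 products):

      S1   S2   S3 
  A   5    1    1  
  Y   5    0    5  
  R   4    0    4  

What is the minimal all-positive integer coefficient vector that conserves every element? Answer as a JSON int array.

Coefficients: [1, 4, 1]

A: 1·5 = 5 | 4·1+1·1 = 5
Y: 1·5 = 5 | 4·0+1·5 = 5
R: 1·4 = 4 | 4·0+1·4 = 4
gcd(1,4,1) = 1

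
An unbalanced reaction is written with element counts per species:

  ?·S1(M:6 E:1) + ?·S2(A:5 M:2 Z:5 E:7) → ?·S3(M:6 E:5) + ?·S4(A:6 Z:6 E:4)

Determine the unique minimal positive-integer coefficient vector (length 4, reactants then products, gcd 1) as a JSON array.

A: 3·0+6·5 = 30 | 5·0+5·6 = 30
M: 3·6+6·2 = 30 | 5·6+5·0 = 30
Z: 3·0+6·5 = 30 | 5·0+5·6 = 30
E: 3·1+6·7 = 45 | 5·5+5·4 = 45
gcd(3,6,5,5) = 1

Coefficients: [3, 6, 5, 5]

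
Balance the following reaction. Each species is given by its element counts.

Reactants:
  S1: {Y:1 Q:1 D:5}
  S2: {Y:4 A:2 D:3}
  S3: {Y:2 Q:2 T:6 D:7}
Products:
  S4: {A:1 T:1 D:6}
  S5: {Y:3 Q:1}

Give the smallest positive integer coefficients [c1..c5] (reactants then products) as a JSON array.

Y: 4·1+3·4+1·2 = 18 | 6·0+6·3 = 18
A: 4·0+3·2+1·0 = 6 | 6·1+6·0 = 6
Q: 4·1+3·0+1·2 = 6 | 6·0+6·1 = 6
T: 4·0+3·0+1·6 = 6 | 6·1+6·0 = 6
D: 4·5+3·3+1·7 = 36 | 6·6+6·0 = 36
gcd(4,3,1,6,6) = 1

Coefficients: [4, 3, 1, 6, 6]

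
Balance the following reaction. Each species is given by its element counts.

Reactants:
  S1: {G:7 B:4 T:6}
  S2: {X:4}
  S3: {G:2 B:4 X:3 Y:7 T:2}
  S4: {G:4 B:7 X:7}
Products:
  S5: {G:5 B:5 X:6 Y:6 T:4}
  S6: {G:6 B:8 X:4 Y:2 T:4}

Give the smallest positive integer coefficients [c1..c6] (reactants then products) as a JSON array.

Coefficients: [4, 4, 6, 2, 6, 3]

G: 4·7+4·0+6·2+2·4 = 48 | 6·5+3·6 = 48
B: 4·4+4·0+6·4+2·7 = 54 | 6·5+3·8 = 54
X: 4·0+4·4+6·3+2·7 = 48 | 6·6+3·4 = 48
Y: 4·0+4·0+6·7+2·0 = 42 | 6·6+3·2 = 42
T: 4·6+4·0+6·2+2·0 = 36 | 6·4+3·4 = 36
gcd(4,4,6,2,6,3) = 1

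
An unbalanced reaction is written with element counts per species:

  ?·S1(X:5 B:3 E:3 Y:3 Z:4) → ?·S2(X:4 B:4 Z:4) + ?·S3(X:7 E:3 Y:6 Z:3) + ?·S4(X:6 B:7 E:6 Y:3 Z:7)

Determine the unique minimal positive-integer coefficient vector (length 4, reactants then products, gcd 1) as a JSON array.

Coefficients: [6, 1, 2, 2]

X: 6·5 = 30 | 1·4+2·7+2·6 = 30
B: 6·3 = 18 | 1·4+2·0+2·7 = 18
E: 6·3 = 18 | 1·0+2·3+2·6 = 18
Y: 6·3 = 18 | 1·0+2·6+2·3 = 18
Z: 6·4 = 24 | 1·4+2·3+2·7 = 24
gcd(6,1,2,2) = 1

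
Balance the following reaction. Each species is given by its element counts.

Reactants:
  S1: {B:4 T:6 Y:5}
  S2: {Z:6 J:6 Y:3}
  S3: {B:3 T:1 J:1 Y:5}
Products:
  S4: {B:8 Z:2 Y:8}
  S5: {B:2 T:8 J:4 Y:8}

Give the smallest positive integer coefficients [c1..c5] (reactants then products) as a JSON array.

Coefficients: [3, 1, 6, 3, 3]

B: 3·4+1·0+6·3 = 30 | 3·8+3·2 = 30
Z: 3·0+1·6+6·0 = 6 | 3·2+3·0 = 6
T: 3·6+1·0+6·1 = 24 | 3·0+3·8 = 24
J: 3·0+1·6+6·1 = 12 | 3·0+3·4 = 12
Y: 3·5+1·3+6·5 = 48 | 3·8+3·8 = 48
gcd(3,1,6,3,3) = 1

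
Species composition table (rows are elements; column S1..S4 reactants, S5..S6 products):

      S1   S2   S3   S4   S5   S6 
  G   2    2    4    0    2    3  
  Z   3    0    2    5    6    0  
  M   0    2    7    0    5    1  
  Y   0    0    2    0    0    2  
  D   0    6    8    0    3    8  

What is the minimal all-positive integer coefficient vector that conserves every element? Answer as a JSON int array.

G: 1·2+3·2+4·4+5·0 = 24 | 6·2+4·3 = 24
Z: 1·3+3·0+4·2+5·5 = 36 | 6·6+4·0 = 36
M: 1·0+3·2+4·7+5·0 = 34 | 6·5+4·1 = 34
Y: 1·0+3·0+4·2+5·0 = 8 | 6·0+4·2 = 8
D: 1·0+3·6+4·8+5·0 = 50 | 6·3+4·8 = 50
gcd(1,3,4,5,6,4) = 1

Coefficients: [1, 3, 4, 5, 6, 4]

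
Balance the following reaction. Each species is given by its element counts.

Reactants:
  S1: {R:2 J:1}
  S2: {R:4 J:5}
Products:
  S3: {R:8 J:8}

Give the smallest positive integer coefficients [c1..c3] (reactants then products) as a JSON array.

R: 4·2+4·4 = 24 | 3·8 = 24
J: 4·1+4·5 = 24 | 3·8 = 24
gcd(4,4,3) = 1

Coefficients: [4, 4, 3]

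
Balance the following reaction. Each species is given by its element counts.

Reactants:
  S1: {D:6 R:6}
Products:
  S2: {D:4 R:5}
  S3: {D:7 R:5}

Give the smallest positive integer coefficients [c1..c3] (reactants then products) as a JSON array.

D: 5·6 = 30 | 4·4+2·7 = 30
R: 5·6 = 30 | 4·5+2·5 = 30
gcd(5,4,2) = 1

Coefficients: [5, 4, 2]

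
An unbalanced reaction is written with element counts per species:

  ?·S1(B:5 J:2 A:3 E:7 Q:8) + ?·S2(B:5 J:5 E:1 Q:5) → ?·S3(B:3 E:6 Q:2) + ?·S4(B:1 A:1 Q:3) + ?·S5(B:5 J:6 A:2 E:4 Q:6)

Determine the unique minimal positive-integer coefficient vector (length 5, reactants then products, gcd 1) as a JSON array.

B: 4·5+2·5 = 30 | 3·3+6·1+3·5 = 30
J: 4·2+2·5 = 18 | 3·0+6·0+3·6 = 18
A: 4·3+2·0 = 12 | 3·0+6·1+3·2 = 12
E: 4·7+2·1 = 30 | 3·6+6·0+3·4 = 30
Q: 4·8+2·5 = 42 | 3·2+6·3+3·6 = 42
gcd(4,2,3,6,3) = 1

Coefficients: [4, 2, 3, 6, 3]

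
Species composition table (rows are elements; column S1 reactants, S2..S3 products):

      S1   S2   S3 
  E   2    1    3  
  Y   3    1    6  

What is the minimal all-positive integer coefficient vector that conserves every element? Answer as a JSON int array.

E: 3·2 = 6 | 3·1+1·3 = 6
Y: 3·3 = 9 | 3·1+1·6 = 9
gcd(3,3,1) = 1

Coefficients: [3, 3, 1]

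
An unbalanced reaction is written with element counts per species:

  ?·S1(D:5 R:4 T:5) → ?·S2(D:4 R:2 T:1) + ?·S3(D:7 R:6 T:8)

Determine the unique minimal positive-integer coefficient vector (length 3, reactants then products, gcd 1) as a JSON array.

Coefficients: [5, 1, 3]

D: 5·5 = 25 | 1·4+3·7 = 25
R: 5·4 = 20 | 1·2+3·6 = 20
T: 5·5 = 25 | 1·1+3·8 = 25
gcd(5,1,3) = 1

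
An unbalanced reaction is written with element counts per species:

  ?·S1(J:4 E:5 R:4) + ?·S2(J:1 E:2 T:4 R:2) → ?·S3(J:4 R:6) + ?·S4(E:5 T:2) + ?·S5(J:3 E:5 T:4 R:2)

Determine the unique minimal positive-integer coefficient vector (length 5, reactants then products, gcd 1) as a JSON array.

Coefficients: [5, 5, 4, 4, 3]

J: 5·4+5·1 = 25 | 4·4+4·0+3·3 = 25
E: 5·5+5·2 = 35 | 4·0+4·5+3·5 = 35
T: 5·0+5·4 = 20 | 4·0+4·2+3·4 = 20
R: 5·4+5·2 = 30 | 4·6+4·0+3·2 = 30
gcd(5,5,4,4,3) = 1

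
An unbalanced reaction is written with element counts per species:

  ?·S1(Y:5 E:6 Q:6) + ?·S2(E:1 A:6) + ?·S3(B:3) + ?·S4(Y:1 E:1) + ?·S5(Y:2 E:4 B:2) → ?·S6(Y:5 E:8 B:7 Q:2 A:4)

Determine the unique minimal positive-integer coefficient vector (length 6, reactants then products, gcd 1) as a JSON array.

Y: 1·5+2·0+5·0+4·1+3·2 = 15 | 3·5 = 15
E: 1·6+2·1+5·0+4·1+3·4 = 24 | 3·8 = 24
B: 1·0+2·0+5·3+4·0+3·2 = 21 | 3·7 = 21
Q: 1·6+2·0+5·0+4·0+3·0 = 6 | 3·2 = 6
A: 1·0+2·6+5·0+4·0+3·0 = 12 | 3·4 = 12
gcd(1,2,5,4,3,3) = 1

Coefficients: [1, 2, 5, 4, 3, 3]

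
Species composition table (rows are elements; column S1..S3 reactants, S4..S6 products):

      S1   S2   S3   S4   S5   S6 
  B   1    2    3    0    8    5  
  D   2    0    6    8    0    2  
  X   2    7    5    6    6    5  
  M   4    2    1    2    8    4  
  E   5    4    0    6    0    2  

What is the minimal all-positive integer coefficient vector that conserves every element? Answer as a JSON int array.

Coefficients: [6, 2, 6, 5, 1, 4]

B: 6·1+2·2+6·3 = 28 | 5·0+1·8+4·5 = 28
D: 6·2+2·0+6·6 = 48 | 5·8+1·0+4·2 = 48
X: 6·2+2·7+6·5 = 56 | 5·6+1·6+4·5 = 56
M: 6·4+2·2+6·1 = 34 | 5·2+1·8+4·4 = 34
E: 6·5+2·4+6·0 = 38 | 5·6+1·0+4·2 = 38
gcd(6,2,6,5,1,4) = 1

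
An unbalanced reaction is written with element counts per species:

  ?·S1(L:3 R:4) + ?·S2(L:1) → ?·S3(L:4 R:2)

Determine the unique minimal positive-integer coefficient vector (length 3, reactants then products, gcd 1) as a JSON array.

L: 1·3+5·1 = 8 | 2·4 = 8
R: 1·4+5·0 = 4 | 2·2 = 4
gcd(1,5,2) = 1

Coefficients: [1, 5, 2]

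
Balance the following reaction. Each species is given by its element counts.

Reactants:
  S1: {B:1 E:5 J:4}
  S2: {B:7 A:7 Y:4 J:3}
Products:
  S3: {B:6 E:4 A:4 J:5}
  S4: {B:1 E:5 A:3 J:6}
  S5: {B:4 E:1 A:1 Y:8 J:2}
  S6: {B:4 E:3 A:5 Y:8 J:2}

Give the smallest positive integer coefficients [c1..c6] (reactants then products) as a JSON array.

Coefficients: [6, 4, 4, 2, 1, 1]

B: 6·1+4·7 = 34 | 4·6+2·1+1·4+1·4 = 34
E: 6·5+4·0 = 30 | 4·4+2·5+1·1+1·3 = 30
A: 6·0+4·7 = 28 | 4·4+2·3+1·1+1·5 = 28
Y: 6·0+4·4 = 16 | 4·0+2·0+1·8+1·8 = 16
J: 6·4+4·3 = 36 | 4·5+2·6+1·2+1·2 = 36
gcd(6,4,4,2,1,1) = 1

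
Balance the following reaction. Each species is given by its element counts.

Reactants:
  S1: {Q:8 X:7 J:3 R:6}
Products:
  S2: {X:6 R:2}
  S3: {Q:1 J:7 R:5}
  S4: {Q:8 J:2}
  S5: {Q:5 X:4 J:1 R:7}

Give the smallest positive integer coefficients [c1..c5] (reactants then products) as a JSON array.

Q: 6·8 = 48 | 5·0+1·1+4·8+3·5 = 48
X: 6·7 = 42 | 5·6+1·0+4·0+3·4 = 42
J: 6·3 = 18 | 5·0+1·7+4·2+3·1 = 18
R: 6·6 = 36 | 5·2+1·5+4·0+3·7 = 36
gcd(6,5,1,4,3) = 1

Coefficients: [6, 5, 1, 4, 3]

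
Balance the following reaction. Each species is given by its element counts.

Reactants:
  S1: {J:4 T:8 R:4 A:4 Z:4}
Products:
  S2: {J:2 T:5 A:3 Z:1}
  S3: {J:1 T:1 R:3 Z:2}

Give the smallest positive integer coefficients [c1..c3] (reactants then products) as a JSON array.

J: 3·4 = 12 | 4·2+4·1 = 12
T: 3·8 = 24 | 4·5+4·1 = 24
R: 3·4 = 12 | 4·0+4·3 = 12
A: 3·4 = 12 | 4·3+4·0 = 12
Z: 3·4 = 12 | 4·1+4·2 = 12
gcd(3,4,4) = 1

Coefficients: [3, 4, 4]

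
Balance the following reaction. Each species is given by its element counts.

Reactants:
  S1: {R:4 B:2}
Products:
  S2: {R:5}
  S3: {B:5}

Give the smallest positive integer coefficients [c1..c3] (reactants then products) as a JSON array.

R: 5·4 = 20 | 4·5+2·0 = 20
B: 5·2 = 10 | 4·0+2·5 = 10
gcd(5,4,2) = 1

Coefficients: [5, 4, 2]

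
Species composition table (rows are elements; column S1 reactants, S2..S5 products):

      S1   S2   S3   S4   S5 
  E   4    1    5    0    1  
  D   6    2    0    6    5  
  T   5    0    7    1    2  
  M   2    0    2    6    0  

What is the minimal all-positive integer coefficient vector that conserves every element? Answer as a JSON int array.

Coefficients: [6, 5, 3, 1, 4]

E: 6·4 = 24 | 5·1+3·5+1·0+4·1 = 24
D: 6·6 = 36 | 5·2+3·0+1·6+4·5 = 36
T: 6·5 = 30 | 5·0+3·7+1·1+4·2 = 30
M: 6·2 = 12 | 5·0+3·2+1·6+4·0 = 12
gcd(6,5,3,1,4) = 1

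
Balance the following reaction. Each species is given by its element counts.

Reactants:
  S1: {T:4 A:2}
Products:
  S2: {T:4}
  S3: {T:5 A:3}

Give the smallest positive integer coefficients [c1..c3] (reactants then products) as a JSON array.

Coefficients: [6, 1, 4]

T: 6·4 = 24 | 1·4+4·5 = 24
A: 6·2 = 12 | 1·0+4·3 = 12
gcd(6,1,4) = 1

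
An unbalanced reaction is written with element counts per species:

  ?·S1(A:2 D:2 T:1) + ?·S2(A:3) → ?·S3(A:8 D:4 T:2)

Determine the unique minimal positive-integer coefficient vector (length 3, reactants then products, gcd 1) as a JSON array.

A: 6·2+4·3 = 24 | 3·8 = 24
D: 6·2+4·0 = 12 | 3·4 = 12
T: 6·1+4·0 = 6 | 3·2 = 6
gcd(6,4,3) = 1

Coefficients: [6, 4, 3]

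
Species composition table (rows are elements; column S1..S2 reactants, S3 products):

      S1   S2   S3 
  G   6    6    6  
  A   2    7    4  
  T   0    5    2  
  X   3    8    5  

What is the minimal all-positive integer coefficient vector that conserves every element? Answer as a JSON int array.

Coefficients: [3, 2, 5]

G: 3·6+2·6 = 30 | 5·6 = 30
A: 3·2+2·7 = 20 | 5·4 = 20
T: 3·0+2·5 = 10 | 5·2 = 10
X: 3·3+2·8 = 25 | 5·5 = 25
gcd(3,2,5) = 1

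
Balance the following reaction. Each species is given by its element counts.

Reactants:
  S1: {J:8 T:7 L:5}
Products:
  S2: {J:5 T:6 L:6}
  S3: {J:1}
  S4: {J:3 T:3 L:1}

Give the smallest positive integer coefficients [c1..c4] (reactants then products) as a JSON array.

J: 3·8 = 24 | 2·5+5·1+3·3 = 24
T: 3·7 = 21 | 2·6+5·0+3·3 = 21
L: 3·5 = 15 | 2·6+5·0+3·1 = 15
gcd(3,2,5,3) = 1

Coefficients: [3, 2, 5, 3]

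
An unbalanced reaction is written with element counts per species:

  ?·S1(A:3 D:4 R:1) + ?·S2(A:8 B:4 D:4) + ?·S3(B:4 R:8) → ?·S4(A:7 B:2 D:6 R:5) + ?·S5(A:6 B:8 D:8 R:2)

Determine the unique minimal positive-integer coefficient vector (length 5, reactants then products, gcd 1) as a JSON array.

A: 6·3+2·8+2·0 = 34 | 4·7+1·6 = 34
B: 6·0+2·4+2·4 = 16 | 4·2+1·8 = 16
D: 6·4+2·4+2·0 = 32 | 4·6+1·8 = 32
R: 6·1+2·0+2·8 = 22 | 4·5+1·2 = 22
gcd(6,2,2,4,1) = 1

Coefficients: [6, 2, 2, 4, 1]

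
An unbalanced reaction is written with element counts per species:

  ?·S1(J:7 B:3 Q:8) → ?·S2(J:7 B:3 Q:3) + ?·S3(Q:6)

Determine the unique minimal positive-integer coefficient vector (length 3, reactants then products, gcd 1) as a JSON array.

Coefficients: [6, 6, 5]

J: 6·7 = 42 | 6·7+5·0 = 42
B: 6·3 = 18 | 6·3+5·0 = 18
Q: 6·8 = 48 | 6·3+5·6 = 48
gcd(6,6,5) = 1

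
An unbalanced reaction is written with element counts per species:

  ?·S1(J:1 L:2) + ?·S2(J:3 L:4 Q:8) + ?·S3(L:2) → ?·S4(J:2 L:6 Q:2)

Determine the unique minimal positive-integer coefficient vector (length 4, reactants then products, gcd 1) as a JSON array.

Coefficients: [5, 1, 5, 4]

J: 5·1+1·3+5·0 = 8 | 4·2 = 8
L: 5·2+1·4+5·2 = 24 | 4·6 = 24
Q: 5·0+1·8+5·0 = 8 | 4·2 = 8
gcd(5,1,5,4) = 1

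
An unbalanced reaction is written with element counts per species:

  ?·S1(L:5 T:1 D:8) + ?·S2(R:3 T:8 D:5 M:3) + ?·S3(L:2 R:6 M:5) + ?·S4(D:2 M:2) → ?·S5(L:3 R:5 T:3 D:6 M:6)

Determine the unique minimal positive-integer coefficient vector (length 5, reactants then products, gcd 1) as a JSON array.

L: 2·5+2·0+4·2+5·0 = 18 | 6·3 = 18
R: 2·0+2·3+4·6+5·0 = 30 | 6·5 = 30
T: 2·1+2·8+4·0+5·0 = 18 | 6·3 = 18
D: 2·8+2·5+4·0+5·2 = 36 | 6·6 = 36
M: 2·0+2·3+4·5+5·2 = 36 | 6·6 = 36
gcd(2,2,4,5,6) = 1

Coefficients: [2, 2, 4, 5, 6]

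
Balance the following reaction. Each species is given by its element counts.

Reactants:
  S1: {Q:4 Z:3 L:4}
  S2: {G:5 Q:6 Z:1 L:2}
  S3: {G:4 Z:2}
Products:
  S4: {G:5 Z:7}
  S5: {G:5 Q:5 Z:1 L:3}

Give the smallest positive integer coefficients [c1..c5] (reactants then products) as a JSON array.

Coefficients: [2, 2, 5, 2, 4]

G: 2·0+2·5+5·4 = 30 | 2·5+4·5 = 30
Q: 2·4+2·6+5·0 = 20 | 2·0+4·5 = 20
Z: 2·3+2·1+5·2 = 18 | 2·7+4·1 = 18
L: 2·4+2·2+5·0 = 12 | 2·0+4·3 = 12
gcd(2,2,5,2,4) = 1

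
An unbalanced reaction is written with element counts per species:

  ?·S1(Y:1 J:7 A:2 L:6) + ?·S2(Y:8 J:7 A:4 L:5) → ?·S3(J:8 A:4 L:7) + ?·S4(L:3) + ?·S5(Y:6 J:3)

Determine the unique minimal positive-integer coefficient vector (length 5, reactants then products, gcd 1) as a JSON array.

Coefficients: [6, 3, 6, 3, 5]

Y: 6·1+3·8 = 30 | 6·0+3·0+5·6 = 30
J: 6·7+3·7 = 63 | 6·8+3·0+5·3 = 63
A: 6·2+3·4 = 24 | 6·4+3·0+5·0 = 24
L: 6·6+3·5 = 51 | 6·7+3·3+5·0 = 51
gcd(6,3,6,3,5) = 1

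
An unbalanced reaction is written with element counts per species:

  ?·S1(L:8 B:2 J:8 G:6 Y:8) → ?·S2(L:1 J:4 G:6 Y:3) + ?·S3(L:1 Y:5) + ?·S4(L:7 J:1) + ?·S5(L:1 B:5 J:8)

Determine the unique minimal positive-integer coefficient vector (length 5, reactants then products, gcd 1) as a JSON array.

L: 5·8 = 40 | 5·1+5·1+4·7+2·1 = 40
B: 5·2 = 10 | 5·0+5·0+4·0+2·5 = 10
J: 5·8 = 40 | 5·4+5·0+4·1+2·8 = 40
G: 5·6 = 30 | 5·6+5·0+4·0+2·0 = 30
Y: 5·8 = 40 | 5·3+5·5+4·0+2·0 = 40
gcd(5,5,5,4,2) = 1

Coefficients: [5, 5, 5, 4, 2]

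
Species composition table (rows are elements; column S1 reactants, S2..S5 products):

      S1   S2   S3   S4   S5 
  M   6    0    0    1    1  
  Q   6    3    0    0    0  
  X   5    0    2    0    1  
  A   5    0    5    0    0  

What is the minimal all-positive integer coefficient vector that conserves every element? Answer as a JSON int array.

M: 1·6 = 6 | 2·0+1·0+3·1+3·1 = 6
Q: 1·6 = 6 | 2·3+1·0+3·0+3·0 = 6
X: 1·5 = 5 | 2·0+1·2+3·0+3·1 = 5
A: 1·5 = 5 | 2·0+1·5+3·0+3·0 = 5
gcd(1,2,1,3,3) = 1

Coefficients: [1, 2, 1, 3, 3]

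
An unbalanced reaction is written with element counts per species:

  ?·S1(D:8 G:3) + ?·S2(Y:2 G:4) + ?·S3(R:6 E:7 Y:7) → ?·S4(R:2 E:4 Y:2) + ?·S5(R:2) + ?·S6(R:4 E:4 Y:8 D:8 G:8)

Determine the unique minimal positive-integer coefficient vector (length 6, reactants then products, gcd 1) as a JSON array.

Coefficients: [4, 5, 4, 3, 1, 4]

R: 4·0+5·0+4·6 = 24 | 3·2+1·2+4·4 = 24
E: 4·0+5·0+4·7 = 28 | 3·4+1·0+4·4 = 28
Y: 4·0+5·2+4·7 = 38 | 3·2+1·0+4·8 = 38
D: 4·8+5·0+4·0 = 32 | 3·0+1·0+4·8 = 32
G: 4·3+5·4+4·0 = 32 | 3·0+1·0+4·8 = 32
gcd(4,5,4,3,1,4) = 1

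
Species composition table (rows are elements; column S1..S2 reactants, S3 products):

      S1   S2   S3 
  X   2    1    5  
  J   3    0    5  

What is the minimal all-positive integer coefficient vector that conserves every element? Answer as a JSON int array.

X: 5·2+5·1 = 15 | 3·5 = 15
J: 5·3+5·0 = 15 | 3·5 = 15
gcd(5,5,3) = 1

Coefficients: [5, 5, 3]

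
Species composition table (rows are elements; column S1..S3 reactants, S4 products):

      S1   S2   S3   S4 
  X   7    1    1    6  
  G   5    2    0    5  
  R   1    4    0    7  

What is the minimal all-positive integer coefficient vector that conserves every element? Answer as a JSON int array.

X: 1·7+5·1+6·1 = 18 | 3·6 = 18
G: 1·5+5·2+6·0 = 15 | 3·5 = 15
R: 1·1+5·4+6·0 = 21 | 3·7 = 21
gcd(1,5,6,3) = 1

Coefficients: [1, 5, 6, 3]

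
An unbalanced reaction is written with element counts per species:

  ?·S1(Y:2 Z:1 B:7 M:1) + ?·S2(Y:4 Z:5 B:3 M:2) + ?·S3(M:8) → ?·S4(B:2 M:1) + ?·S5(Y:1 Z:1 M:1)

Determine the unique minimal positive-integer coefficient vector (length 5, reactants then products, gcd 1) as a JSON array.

Y: 1·2+1·4+1·0 = 6 | 5·0+6·1 = 6
Z: 1·1+1·5+1·0 = 6 | 5·0+6·1 = 6
B: 1·7+1·3+1·0 = 10 | 5·2+6·0 = 10
M: 1·1+1·2+1·8 = 11 | 5·1+6·1 = 11
gcd(1,1,1,5,6) = 1

Coefficients: [1, 1, 1, 5, 6]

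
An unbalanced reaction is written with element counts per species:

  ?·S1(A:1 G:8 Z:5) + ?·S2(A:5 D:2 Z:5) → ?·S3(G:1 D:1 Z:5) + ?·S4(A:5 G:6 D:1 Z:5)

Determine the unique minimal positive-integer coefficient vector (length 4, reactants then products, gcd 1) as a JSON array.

Coefficients: [5, 5, 4, 6]

A: 5·1+5·5 = 30 | 4·0+6·5 = 30
G: 5·8+5·0 = 40 | 4·1+6·6 = 40
D: 5·0+5·2 = 10 | 4·1+6·1 = 10
Z: 5·5+5·5 = 50 | 4·5+6·5 = 50
gcd(5,5,4,6) = 1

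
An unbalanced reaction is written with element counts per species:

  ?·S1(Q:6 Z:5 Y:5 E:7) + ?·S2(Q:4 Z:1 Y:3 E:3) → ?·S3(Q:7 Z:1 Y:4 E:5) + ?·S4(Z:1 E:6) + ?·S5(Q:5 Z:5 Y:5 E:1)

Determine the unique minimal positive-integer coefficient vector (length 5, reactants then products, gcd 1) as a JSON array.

Coefficients: [5, 1, 2, 4, 4]

Q: 5·6+1·4 = 34 | 2·7+4·0+4·5 = 34
Z: 5·5+1·1 = 26 | 2·1+4·1+4·5 = 26
Y: 5·5+1·3 = 28 | 2·4+4·0+4·5 = 28
E: 5·7+1·3 = 38 | 2·5+4·6+4·1 = 38
gcd(5,1,2,4,4) = 1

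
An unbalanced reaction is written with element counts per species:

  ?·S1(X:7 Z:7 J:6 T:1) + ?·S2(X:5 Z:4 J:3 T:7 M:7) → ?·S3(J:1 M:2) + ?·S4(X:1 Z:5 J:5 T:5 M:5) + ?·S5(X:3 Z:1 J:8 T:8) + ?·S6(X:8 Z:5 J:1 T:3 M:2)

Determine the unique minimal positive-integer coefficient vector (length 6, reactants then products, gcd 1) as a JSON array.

Coefficients: [3, 5, 5, 3, 1, 5]

X: 3·7+5·5 = 46 | 5·0+3·1+1·3+5·8 = 46
Z: 3·7+5·4 = 41 | 5·0+3·5+1·1+5·5 = 41
J: 3·6+5·3 = 33 | 5·1+3·5+1·8+5·1 = 33
T: 3·1+5·7 = 38 | 5·0+3·5+1·8+5·3 = 38
M: 3·0+5·7 = 35 | 5·2+3·5+1·0+5·2 = 35
gcd(3,5,5,3,1,5) = 1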